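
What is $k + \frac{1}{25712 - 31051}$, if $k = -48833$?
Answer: $- \frac{260719388}{5339} \approx -48833.0$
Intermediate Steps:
$k + \frac{1}{25712 - 31051} = -48833 + \frac{1}{25712 - 31051} = -48833 + \frac{1}{-5339} = -48833 - \frac{1}{5339} = - \frac{260719388}{5339}$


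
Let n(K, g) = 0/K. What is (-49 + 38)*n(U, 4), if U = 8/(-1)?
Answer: 0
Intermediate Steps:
U = -8 (U = 8*(-1) = -8)
n(K, g) = 0
(-49 + 38)*n(U, 4) = (-49 + 38)*0 = -11*0 = 0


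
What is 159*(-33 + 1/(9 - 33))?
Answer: -42029/8 ≈ -5253.6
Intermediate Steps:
159*(-33 + 1/(9 - 33)) = 159*(-33 + 1/(-24)) = 159*(-33 - 1/24) = 159*(-793/24) = -42029/8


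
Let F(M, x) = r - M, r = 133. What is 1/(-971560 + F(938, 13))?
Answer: -1/972365 ≈ -1.0284e-6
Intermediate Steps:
F(M, x) = 133 - M
1/(-971560 + F(938, 13)) = 1/(-971560 + (133 - 1*938)) = 1/(-971560 + (133 - 938)) = 1/(-971560 - 805) = 1/(-972365) = -1/972365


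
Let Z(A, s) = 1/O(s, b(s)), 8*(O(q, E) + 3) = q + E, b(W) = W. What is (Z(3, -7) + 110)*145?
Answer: 302470/19 ≈ 15919.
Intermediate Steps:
O(q, E) = -3 + E/8 + q/8 (O(q, E) = -3 + (q + E)/8 = -3 + (E + q)/8 = -3 + (E/8 + q/8) = -3 + E/8 + q/8)
Z(A, s) = 1/(-3 + s/4) (Z(A, s) = 1/(-3 + s/8 + s/8) = 1/(-3 + s/4))
(Z(3, -7) + 110)*145 = (4/(-12 - 7) + 110)*145 = (4/(-19) + 110)*145 = (4*(-1/19) + 110)*145 = (-4/19 + 110)*145 = (2086/19)*145 = 302470/19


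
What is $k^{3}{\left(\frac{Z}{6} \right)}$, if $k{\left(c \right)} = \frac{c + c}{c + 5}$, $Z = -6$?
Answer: $- \frac{1}{8} \approx -0.125$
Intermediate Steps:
$k{\left(c \right)} = \frac{2 c}{5 + c}$
$k^{3}{\left(\frac{Z}{6} \right)} = \left(\frac{2 \left(- \frac{6}{6}\right)}{5 - \frac{6}{6}}\right)^{3} = \left(\frac{2 \left(\left(-6\right) \frac{1}{6}\right)}{5 - 1}\right)^{3} = \left(2 \left(-1\right) \frac{1}{5 - 1}\right)^{3} = \left(2 \left(-1\right) \frac{1}{4}\right)^{3} = \left(- \frac{1}{2}\right)^{3} = - \frac{1}{8}$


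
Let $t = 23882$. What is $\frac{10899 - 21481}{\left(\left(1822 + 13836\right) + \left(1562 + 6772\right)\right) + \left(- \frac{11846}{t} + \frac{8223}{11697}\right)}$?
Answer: $- \frac{246338161069}{558514094416} \approx -0.44106$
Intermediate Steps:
$\frac{10899 - 21481}{\left(\left(1822 + 13836\right) + \left(1562 + 6772\right)\right) + \left(- \frac{11846}{t} + \frac{8223}{11697}\right)} = \frac{10899 - 21481}{\left(\left(1822 + 13836\right) + \left(1562 + 6772\right)\right) + \left(- \frac{11846}{23882} + \frac{8223}{11697}\right)} = - \frac{10582}{\left(15658 + 8334\right) + \left(\left(-11846\right) \frac{1}{23882} + 8223 \cdot \frac{1}{11697}\right)} = - \frac{10582}{23992 + \left(- \frac{5923}{11941} + \frac{2741}{3899}\right)} = - \frac{10582}{23992 + \frac{9636504}{46557959}} = - \frac{10582}{\frac{1117028188832}{46557959}} = \left(-10582\right) \frac{46557959}{1117028188832} = - \frac{246338161069}{558514094416}$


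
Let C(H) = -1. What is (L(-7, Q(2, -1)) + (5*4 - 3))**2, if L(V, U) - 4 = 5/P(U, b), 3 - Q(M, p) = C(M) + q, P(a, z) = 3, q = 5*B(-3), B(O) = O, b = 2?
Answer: 4624/9 ≈ 513.78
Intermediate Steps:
q = -15 (q = 5*(-3) = -15)
Q(M, p) = 19 (Q(M, p) = 3 - (-1 - 15) = 3 - 1*(-16) = 3 + 16 = 19)
L(V, U) = 17/3 (L(V, U) = 4 + 5/3 = 17/3)
(L(-7, Q(2, -1)) + (5*4 - 3))**2 = (17/3 + (5*4 - 3))**2 = (17/3 + (20 - 3))**2 = (17/3 + 17)**2 = (68/3)**2 = 4624/9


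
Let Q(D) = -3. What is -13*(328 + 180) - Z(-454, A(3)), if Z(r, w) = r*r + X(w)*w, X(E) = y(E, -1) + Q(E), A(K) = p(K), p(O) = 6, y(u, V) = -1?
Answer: -212696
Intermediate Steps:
A(K) = 6
X(E) = -4 (X(E) = -1 - 3 = -4)
Z(r, w) = r² - 4*w (Z(r, w) = r*r - 4*w = r² - 4*w)
-13*(328 + 180) - Z(-454, A(3)) = -13*(328 + 180) - ((-454)² - 4*6) = -13*508 - (206116 - 24) = -6604 - 1*206092 = -6604 - 206092 = -212696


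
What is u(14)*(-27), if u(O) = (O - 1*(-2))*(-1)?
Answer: 432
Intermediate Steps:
u(O) = -2 - O (u(O) = (O + 2)*(-1) = (2 + O)*(-1) = -2 - O)
u(14)*(-27) = (-2 - 1*14)*(-27) = (-2 - 14)*(-27) = -16*(-27) = 432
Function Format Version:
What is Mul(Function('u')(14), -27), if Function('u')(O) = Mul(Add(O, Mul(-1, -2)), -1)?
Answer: 432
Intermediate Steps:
Function('u')(O) = Add(-2, Mul(-1, O)) (Function('u')(O) = Mul(Add(O, 2), -1) = Mul(Add(2, O), -1) = Add(-2, Mul(-1, O)))
Mul(Function('u')(14), -27) = Mul(Add(-2, Mul(-1, 14)), -27) = Mul(Add(-2, -14), -27) = Mul(-16, -27) = 432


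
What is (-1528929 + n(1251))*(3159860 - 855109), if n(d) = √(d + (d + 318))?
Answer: -3523800641679 + 4609502*√705 ≈ -3.5237e+12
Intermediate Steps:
n(d) = √(318 + 2*d) (n(d) = √(d + (318 + d)) = √(318 + 2*d))
(-1528929 + n(1251))*(3159860 - 855109) = (-1528929 + √(318 + 2*1251))*(3159860 - 855109) = (-1528929 + √(318 + 2502))*2304751 = (-1528929 + √2820)*2304751 = (-1528929 + 2*√705)*2304751 = -3523800641679 + 4609502*√705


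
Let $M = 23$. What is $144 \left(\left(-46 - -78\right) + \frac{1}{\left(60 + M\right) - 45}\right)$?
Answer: $\frac{87624}{19} \approx 4611.8$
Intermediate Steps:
$144 \left(\left(-46 - -78\right) + \frac{1}{\left(60 + M\right) - 45}\right) = 144 \left(\left(-46 - -78\right) + \frac{1}{\left(60 + 23\right) - 45}\right) = 144 \left(\left(-46 + 78\right) + \frac{1}{83 - 45}\right) = 144 \left(32 + \frac{1}{38}\right) = 144 \cdot \frac{1217}{38} = \frac{87624}{19}$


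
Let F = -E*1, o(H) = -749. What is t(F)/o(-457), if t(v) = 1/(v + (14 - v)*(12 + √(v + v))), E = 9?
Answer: I/(2247*(-89*I + 23*√2)) ≈ -4.4112e-6 + 1.6122e-6*I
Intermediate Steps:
F = -9 (F = -1*9*1 = -9*1 = -9)
t(v) = 1/(v + (12 + √2*√v)*(14 - v)) (t(v) = 1/(v + (14 - v)*(12 + √(2*v))) = 1/(v + (14 - v)*(12 + √2*√v)) = 1/(v + (12 + √2*√v)*(14 - v)))
t(F)/o(-457) = -1/(-168 + 11*(-9) + √2*(-9)^(3/2) - 14*√2*√(-9))/(-749) = -1/(-168 - 99 + √2*(-27*I) - 14*√2*3*I)*(-1/749) = -1/(-168 - 99 - 27*I*√2 - 42*I*√2)*(-1/749) = -1/(-267 - 69*I*√2)*(-1/749) = 1/(749*(-267 - 69*I*√2))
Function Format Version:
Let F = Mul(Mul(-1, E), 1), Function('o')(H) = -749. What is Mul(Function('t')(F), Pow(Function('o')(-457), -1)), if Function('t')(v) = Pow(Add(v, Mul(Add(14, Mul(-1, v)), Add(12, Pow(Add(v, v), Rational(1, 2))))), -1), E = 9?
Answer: Mul(Rational(1, 2247), I, Pow(Add(Mul(-89, I), Mul(23, Pow(2, Rational(1, 2)))), -1)) ≈ Add(-4.4112e-6, Mul(1.6122e-6, I))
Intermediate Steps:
F = -9 (F = Mul(Mul(-1, 9), 1) = Mul(-9, 1) = -9)
Function('t')(v) = Pow(Add(v, Mul(Add(12, Mul(Pow(2, Rational(1, 2)), Pow(v, Rational(1, 2)))), Add(14, Mul(-1, v)))), -1) (Function('t')(v) = Pow(Add(v, Mul(Add(14, Mul(-1, v)), Add(12, Pow(Mul(2, v), Rational(1, 2))))), -1) = Pow(Add(v, Mul(Add(14, Mul(-1, v)), Add(12, Mul(Pow(2, Rational(1, 2)), Pow(v, Rational(1, 2)))))), -1) = Pow(Add(v, Mul(Add(12, Mul(Pow(2, Rational(1, 2)), Pow(v, Rational(1, 2)))), Add(14, Mul(-1, v)))), -1))
Mul(Function('t')(F), Pow(Function('o')(-457), -1)) = Mul(Mul(-1, Pow(Add(-168, Mul(11, -9), Mul(Pow(2, Rational(1, 2)), Pow(-9, Rational(3, 2))), Mul(-14, Pow(2, Rational(1, 2)), Pow(-9, Rational(1, 2)))), -1)), Pow(-749, -1)) = Mul(Mul(-1, Pow(Add(-168, -99, Mul(Pow(2, Rational(1, 2)), Mul(-27, I)), Mul(-14, Pow(2, Rational(1, 2)), Mul(3, I))), -1)), Rational(-1, 749)) = Mul(Mul(-1, Pow(Add(-168, -99, Mul(-27, I, Pow(2, Rational(1, 2))), Mul(-42, I, Pow(2, Rational(1, 2)))), -1)), Rational(-1, 749)) = Mul(Mul(-1, Pow(Add(-267, Mul(-69, I, Pow(2, Rational(1, 2)))), -1)), Rational(-1, 749)) = Mul(Rational(1, 749), Pow(Add(-267, Mul(-69, I, Pow(2, Rational(1, 2)))), -1))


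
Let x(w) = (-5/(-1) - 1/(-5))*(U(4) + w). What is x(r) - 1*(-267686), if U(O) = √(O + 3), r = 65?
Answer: 268024 + 26*√7/5 ≈ 2.6804e+5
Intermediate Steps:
U(O) = √(3 + O)
x(w) = 26*w/5 + 26*√7/5 (x(w) = (-5/(-1) - 1/(-5))*(√(3 + 4) + w) = (-5*(-1) - 1*(-⅕))*(√7 + w) = (5 + ⅕)*(w + √7) = 26*(w + √7)/5 = 26*w/5 + 26*√7/5)
x(r) - 1*(-267686) = ((26/5)*65 + 26*√7/5) - 1*(-267686) = (338 + 26*√7/5) + 267686 = 268024 + 26*√7/5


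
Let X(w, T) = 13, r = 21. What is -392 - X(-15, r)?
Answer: -405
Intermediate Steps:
-392 - X(-15, r) = -392 - 1*13 = -392 - 13 = -405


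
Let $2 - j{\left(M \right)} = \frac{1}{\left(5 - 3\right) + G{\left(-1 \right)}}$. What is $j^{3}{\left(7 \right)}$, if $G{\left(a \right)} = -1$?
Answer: $1$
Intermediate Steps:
$j{\left(M \right)} = 1$ ($j{\left(M \right)} = 2 - \frac{1}{\left(5 - 3\right) - 1} = 2 - \frac{1}{2 - 1} = 2 - 1^{-1} = 2 - 1 = 1$)
$j^{3}{\left(7 \right)} = 1^{3} = 1$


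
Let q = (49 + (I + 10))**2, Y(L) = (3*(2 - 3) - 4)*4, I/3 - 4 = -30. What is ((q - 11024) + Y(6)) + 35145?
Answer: 24454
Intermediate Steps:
I = -78 (I = 12 + 3*(-30) = 12 - 90 = -78)
Y(L) = -28 (Y(L) = (3*(-1) - 4)*4 = (-3 - 4)*4 = -7*4 = -28)
q = 361 (q = (49 + (-78 + 10))**2 = (49 - 68)**2 = (-19)**2 = 361)
((q - 11024) + Y(6)) + 35145 = ((361 - 11024) - 28) + 35145 = (-10663 - 28) + 35145 = -10691 + 35145 = 24454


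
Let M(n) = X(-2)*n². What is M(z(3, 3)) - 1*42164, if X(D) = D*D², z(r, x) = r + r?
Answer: -42452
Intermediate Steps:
z(r, x) = 2*r
X(D) = D³
M(n) = -8*n² (M(n) = (-2)³*n² = -8*n²)
M(z(3, 3)) - 1*42164 = -8*(2*3)² - 1*42164 = -8*6² - 42164 = -8*36 - 42164 = -288 - 42164 = -42452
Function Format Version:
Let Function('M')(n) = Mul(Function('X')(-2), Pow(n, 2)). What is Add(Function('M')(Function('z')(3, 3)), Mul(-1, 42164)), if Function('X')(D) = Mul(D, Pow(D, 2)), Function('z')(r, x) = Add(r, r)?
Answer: -42452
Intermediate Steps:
Function('z')(r, x) = Mul(2, r)
Function('X')(D) = Pow(D, 3)
Function('M')(n) = Mul(-8, Pow(n, 2)) (Function('M')(n) = Mul(Pow(-2, 3), Pow(n, 2)) = Mul(-8, Pow(n, 2)))
Add(Function('M')(Function('z')(3, 3)), Mul(-1, 42164)) = Add(Mul(-8, Pow(Mul(2, 3), 2)), Mul(-1, 42164)) = Add(Mul(-8, Pow(6, 2)), -42164) = Add(Mul(-8, 36), -42164) = Add(-288, -42164) = -42452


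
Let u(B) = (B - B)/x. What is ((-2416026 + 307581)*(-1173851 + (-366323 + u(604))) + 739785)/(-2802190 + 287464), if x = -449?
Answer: -360819212135/279414 ≈ -1.2913e+6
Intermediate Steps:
u(B) = 0 (u(B) = (B - B)/(-449) = 0*(-1/449) = 0)
((-2416026 + 307581)*(-1173851 + (-366323 + u(604))) + 739785)/(-2802190 + 287464) = ((-2416026 + 307581)*(-1173851 + (-366323 + 0)) + 739785)/(-2802190 + 287464) = (-2108445*(-1173851 - 366323) + 739785)/(-2514726) = (-2108445*(-1540174) + 739785)*(-1/2514726) = (3247372169430 + 739785)*(-1/2514726) = 3247372909215*(-1/2514726) = -360819212135/279414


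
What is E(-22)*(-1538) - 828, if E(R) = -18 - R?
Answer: -6980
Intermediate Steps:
E(-22)*(-1538) - 828 = (-18 - 1*(-22))*(-1538) - 828 = (-18 + 22)*(-1538) - 828 = 4*(-1538) - 828 = -6152 - 828 = -6980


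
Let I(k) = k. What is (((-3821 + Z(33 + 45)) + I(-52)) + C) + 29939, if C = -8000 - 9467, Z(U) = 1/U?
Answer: 670723/78 ≈ 8599.0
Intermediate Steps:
C = -17467
(((-3821 + Z(33 + 45)) + I(-52)) + C) + 29939 = (((-3821 + 1/(33 + 45)) - 52) - 17467) + 29939 = (((-3821 + 1/78) - 52) - 17467) + 29939 = ((-298037/78 - 52) - 17467) + 29939 = (-302093/78 - 17467) + 29939 = -1664519/78 + 29939 = 670723/78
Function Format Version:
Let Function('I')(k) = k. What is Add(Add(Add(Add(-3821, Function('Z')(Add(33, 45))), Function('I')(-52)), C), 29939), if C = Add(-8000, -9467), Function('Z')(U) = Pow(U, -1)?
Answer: Rational(670723, 78) ≈ 8599.0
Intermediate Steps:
C = -17467
Add(Add(Add(Add(-3821, Function('Z')(Add(33, 45))), Function('I')(-52)), C), 29939) = Add(Add(Add(Add(-3821, Pow(Add(33, 45), -1)), -52), -17467), 29939) = Add(Add(Add(Add(-3821, Pow(78, -1)), -52), -17467), 29939) = Add(Add(Add(Add(-3821, Rational(1, 78)), -52), -17467), 29939) = Add(Add(Add(Rational(-298037, 78), -52), -17467), 29939) = Add(Add(Rational(-302093, 78), -17467), 29939) = Add(Rational(-1664519, 78), 29939) = Rational(670723, 78)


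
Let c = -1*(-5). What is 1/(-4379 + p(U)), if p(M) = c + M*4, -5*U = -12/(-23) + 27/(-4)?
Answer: -115/502437 ≈ -0.00022888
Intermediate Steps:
U = 573/460 (U = -(-12/(-23) + 27/(-4))/5 = -(-12*(-1/23) + 27*(-¼))/5 = -(12/23 - 27/4)/5 = -⅕*(-573/92) = 573/460 ≈ 1.2457)
c = 5
p(M) = 5 + 4*M (p(M) = 5 + M*4 = 5 + 4*M)
1/(-4379 + p(U)) = 1/(-4379 + (5 + 4*(573/460))) = 1/(-4379 + (5 + 573/115)) = 1/(-4379 + 1148/115) = 1/(-502437/115) = -115/502437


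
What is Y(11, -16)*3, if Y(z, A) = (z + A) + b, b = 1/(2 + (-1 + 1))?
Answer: -27/2 ≈ -13.500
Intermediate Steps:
b = ½ (b = 1/(2 + 0) = 1/2 = ½ ≈ 0.50000)
Y(z, A) = ½ + A + z (Y(z, A) = (z + A) + ½ = (A + z) + ½ = ½ + A + z)
Y(11, -16)*3 = (½ - 16 + 11)*3 = -9/2*3 = -27/2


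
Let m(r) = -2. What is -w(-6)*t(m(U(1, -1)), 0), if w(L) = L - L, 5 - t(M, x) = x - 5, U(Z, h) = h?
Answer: 0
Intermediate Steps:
t(M, x) = 10 - x (t(M, x) = 5 - (x - 5) = 5 - (-5 + x) = 5 + (5 - x) = 10 - x)
w(L) = 0
-w(-6)*t(m(U(1, -1)), 0) = -0*(10 - 1*0) = -0*(10 + 0) = -0*10 = -1*0 = 0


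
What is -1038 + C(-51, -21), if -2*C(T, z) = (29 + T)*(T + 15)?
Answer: -1434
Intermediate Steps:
C(T, z) = -(15 + T)*(29 + T)/2 (C(T, z) = -(29 + T)*(T + 15)/2 = -(29 + T)*(15 + T)/2 = -(15 + T)*(29 + T)/2)
-1038 + C(-51, -21) = -1038 + (-435/2 - 22*(-51) - 1/2*(-51)**2) = -1038 + (-435/2 + 1122 - 1/2*2601) = -1038 + (-435/2 + 1122 - 2601/2) = -1038 - 396 = -1434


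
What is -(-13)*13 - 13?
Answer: 156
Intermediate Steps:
-(-13)*13 - 13 = -13*(-13) - 13 = 169 - 13 = 156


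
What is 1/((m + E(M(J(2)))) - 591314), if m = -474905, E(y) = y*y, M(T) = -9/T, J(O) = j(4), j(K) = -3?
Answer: -1/1066210 ≈ -9.3790e-7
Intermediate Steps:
J(O) = -3
E(y) = y**2
1/((m + E(M(J(2)))) - 591314) = 1/((-474905 + (-9/(-3))**2) - 591314) = 1/((-474905 + (-9*(-1/3))**2) - 591314) = 1/((-474905 + 3**2) - 591314) = 1/((-474905 + 9) - 591314) = 1/(-474896 - 591314) = 1/(-1066210) = -1/1066210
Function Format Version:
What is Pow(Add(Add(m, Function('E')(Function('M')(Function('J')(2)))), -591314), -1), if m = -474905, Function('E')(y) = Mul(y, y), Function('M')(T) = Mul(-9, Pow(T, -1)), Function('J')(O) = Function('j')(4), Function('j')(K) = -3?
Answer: Rational(-1, 1066210) ≈ -9.3790e-7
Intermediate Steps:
Function('J')(O) = -3
Function('E')(y) = Pow(y, 2)
Pow(Add(Add(m, Function('E')(Function('M')(Function('J')(2)))), -591314), -1) = Pow(Add(Add(-474905, Pow(Mul(-9, Pow(-3, -1)), 2)), -591314), -1) = Pow(Add(Add(-474905, Pow(Mul(-9, Rational(-1, 3)), 2)), -591314), -1) = Pow(Add(Add(-474905, Pow(3, 2)), -591314), -1) = Pow(Add(Add(-474905, 9), -591314), -1) = Pow(Add(-474896, -591314), -1) = Pow(-1066210, -1) = Rational(-1, 1066210)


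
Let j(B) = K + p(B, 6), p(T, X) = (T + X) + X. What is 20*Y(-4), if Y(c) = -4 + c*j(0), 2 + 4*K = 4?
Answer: -1080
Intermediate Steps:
p(T, X) = T + 2*X
K = ½ (K = -½ + (¼)*4 = -½ + 1 = ½ ≈ 0.50000)
j(B) = 25/2 + B (j(B) = ½ + (B + 2*6) = ½ + (B + 12) = ½ + (12 + B) = 25/2 + B)
Y(c) = -4 + 25*c/2 (Y(c) = -4 + c*(25/2 + 0) = -4 + c*(25/2) = -4 + 25*c/2)
20*Y(-4) = 20*(-4 + (25/2)*(-4)) = 20*(-4 - 50) = 20*(-54) = -1080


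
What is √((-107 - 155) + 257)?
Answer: I*√5 ≈ 2.2361*I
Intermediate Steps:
√((-107 - 155) + 257) = √(-262 + 257) = √(-5) = I*√5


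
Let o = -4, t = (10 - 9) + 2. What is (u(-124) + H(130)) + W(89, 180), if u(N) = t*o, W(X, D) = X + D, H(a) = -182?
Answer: 75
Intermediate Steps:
W(X, D) = D + X
t = 3 (t = 1 + 2 = 3)
u(N) = -12 (u(N) = 3*(-4) = -12)
(u(-124) + H(130)) + W(89, 180) = (-12 - 182) + (180 + 89) = -194 + 269 = 75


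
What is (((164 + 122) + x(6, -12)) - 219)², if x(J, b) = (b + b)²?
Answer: 413449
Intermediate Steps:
x(J, b) = 4*b² (x(J, b) = (2*b)² = 4*b²)
(((164 + 122) + x(6, -12)) - 219)² = (((164 + 122) + 4*(-12)²) - 219)² = ((286 + 4*144) - 219)² = ((286 + 576) - 219)² = (862 - 219)² = 643² = 413449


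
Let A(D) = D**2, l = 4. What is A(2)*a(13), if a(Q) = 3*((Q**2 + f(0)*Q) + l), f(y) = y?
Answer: 2076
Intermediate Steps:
a(Q) = 12 + 3*Q**2 (a(Q) = 3*((Q**2 + 0*Q) + 4) = 3*((Q**2 + 0) + 4) = 3*(Q**2 + 4) = 3*(4 + Q**2) = 12 + 3*Q**2)
A(2)*a(13) = 2**2*(12 + 3*13**2) = 4*(12 + 3*169) = 4*(12 + 507) = 4*519 = 2076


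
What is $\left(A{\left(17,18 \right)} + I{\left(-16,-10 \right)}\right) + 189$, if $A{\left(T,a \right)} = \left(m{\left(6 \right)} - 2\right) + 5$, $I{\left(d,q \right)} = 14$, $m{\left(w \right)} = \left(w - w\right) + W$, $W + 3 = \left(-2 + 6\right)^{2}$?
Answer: $219$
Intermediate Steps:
$W = 13$ ($W = -3 + \left(-2 + 6\right)^{2} = -3 + 4^{2} = -3 + 16 = 13$)
$m{\left(w \right)} = 13$ ($m{\left(w \right)} = \left(w - w\right) + 13 = 0 + 13 = 13$)
$A{\left(T,a \right)} = 16$ ($A{\left(T,a \right)} = \left(13 - 2\right) + 5 = 11 + 5 = 16$)
$\left(A{\left(17,18 \right)} + I{\left(-16,-10 \right)}\right) + 189 = \left(16 + 14\right) + 189 = 30 + 189 = 219$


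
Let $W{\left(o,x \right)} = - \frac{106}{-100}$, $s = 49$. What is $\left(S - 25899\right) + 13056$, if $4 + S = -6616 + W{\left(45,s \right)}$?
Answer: $- \frac{973097}{50} \approx -19462.0$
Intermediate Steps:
$W{\left(o,x \right)} = \frac{53}{50}$ ($W{\left(o,x \right)} = \left(-106\right) \left(- \frac{1}{100}\right) = \frac{53}{50}$)
$S = - \frac{330947}{50}$ ($S = -4 + \left(-6616 + \frac{53}{50}\right) = -4 - \frac{330747}{50} = - \frac{330947}{50} \approx -6618.9$)
$\left(S - 25899\right) + 13056 = \left(- \frac{330947}{50} - 25899\right) + 13056 = - \frac{1625897}{50} + 13056 = - \frac{973097}{50}$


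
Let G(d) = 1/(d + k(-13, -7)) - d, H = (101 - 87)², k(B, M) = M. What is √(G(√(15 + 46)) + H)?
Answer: √(-1432 + 203*√61)/√(-7 + √61) ≈ 13.763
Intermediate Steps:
H = 196 (H = 14² = 196)
G(d) = 1/(-7 + d) - d (G(d) = 1/(d - 7) - d = 1/(-7 + d) - d)
√(G(√(15 + 46)) + H) = √((1 - (√(15 + 46))² + 7*√(15 + 46))/(-7 + √(15 + 46)) + 196) = √((1 - (√61)² + 7*√61)/(-7 + √61) + 196) = √((1 - 1*61 + 7*√61)/(-7 + √61) + 196) = √((1 - 61 + 7*√61)/(-7 + √61) + 196) = √((-60 + 7*√61)/(-7 + √61) + 196) = √(196 + (-60 + 7*√61)/(-7 + √61))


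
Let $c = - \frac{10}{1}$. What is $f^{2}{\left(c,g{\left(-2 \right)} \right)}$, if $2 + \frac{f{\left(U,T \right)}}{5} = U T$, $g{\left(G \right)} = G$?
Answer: $8100$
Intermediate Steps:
$c = -10$ ($c = \left(-10\right) 1 = -10$)
$f{\left(U,T \right)} = -10 + 5 T U$ ($f{\left(U,T \right)} = -10 + 5 U T = -10 + 5 T U$)
$f^{2}{\left(c,g{\left(-2 \right)} \right)} = \left(-10 + 5 \left(-2\right) \left(-10\right)\right)^{2} = \left(-10 + 100\right)^{2} = 90^{2} = 8100$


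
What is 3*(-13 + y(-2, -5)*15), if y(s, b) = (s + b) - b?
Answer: -129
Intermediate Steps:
y(s, b) = s (y(s, b) = (b + s) - b = s)
3*(-13 + y(-2, -5)*15) = 3*(-13 - 2*15) = 3*(-13 - 30) = 3*(-43) = -129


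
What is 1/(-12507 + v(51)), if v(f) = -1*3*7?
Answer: -1/12528 ≈ -7.9821e-5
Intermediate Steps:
v(f) = -21 (v(f) = -3*7 = -21)
1/(-12507 + v(51)) = 1/(-12507 - 21) = 1/(-12528) = -1/12528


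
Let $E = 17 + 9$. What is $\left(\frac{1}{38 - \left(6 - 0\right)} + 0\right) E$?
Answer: $\frac{13}{16} \approx 0.8125$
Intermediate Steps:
$E = 26$
$\left(\frac{1}{38 - \left(6 - 0\right)} + 0\right) E = \left(\frac{1}{38 - \left(6 - 0\right)} + 0\right) 26 = \left(\frac{1}{38 - \left(6 + 0\right)} + 0\right) 26 = \left(\frac{1}{38 - 6} + 0\right) 26 = \left(\frac{1}{32} + 0\right) 26 = \frac{1}{32} \cdot 26 = \frac{13}{16}$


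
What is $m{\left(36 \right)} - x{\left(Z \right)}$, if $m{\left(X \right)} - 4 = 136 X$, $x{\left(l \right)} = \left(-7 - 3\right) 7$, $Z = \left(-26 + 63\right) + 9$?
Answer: $4970$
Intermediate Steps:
$Z = 46$ ($Z = 37 + 9 = 46$)
$x{\left(l \right)} = -70$ ($x{\left(l \right)} = \left(-10\right) 7 = -70$)
$m{\left(X \right)} = 4 + 136 X$
$m{\left(36 \right)} - x{\left(Z \right)} = \left(4 + 136 \cdot 36\right) - -70 = \left(4 + 4896\right) + 70 = 4900 + 70 = 4970$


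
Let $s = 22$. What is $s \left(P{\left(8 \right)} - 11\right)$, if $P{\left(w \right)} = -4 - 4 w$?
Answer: $-1034$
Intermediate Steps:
$s \left(P{\left(8 \right)} - 11\right) = 22 \left(\left(-4 - 32\right) - 11\right) = 22 \left(-36 - 11\right) = 22 \left(-47\right) = -1034$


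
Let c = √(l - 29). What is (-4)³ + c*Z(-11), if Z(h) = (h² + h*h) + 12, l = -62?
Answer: -64 + 254*I*√91 ≈ -64.0 + 2423.0*I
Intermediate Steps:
c = I*√91 (c = √(-62 - 29) = √(-91) = I*√91 ≈ 9.5394*I)
Z(h) = 12 + 2*h² (Z(h) = (h² + h²) + 12 = 2*h² + 12 = 12 + 2*h²)
(-4)³ + c*Z(-11) = (-4)³ + (I*√91)*(12 + 2*(-11)²) = -64 + (I*√91)*(12 + 2*121) = -64 + (I*√91)*(12 + 242) = -64 + (I*√91)*254 = -64 + 254*I*√91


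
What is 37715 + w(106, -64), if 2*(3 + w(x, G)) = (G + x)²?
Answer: 38594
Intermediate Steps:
w(x, G) = -3 + (G + x)²/2
37715 + w(106, -64) = 37715 + (-3 + (-64 + 106)²/2) = 37715 + (-3 + (½)*42²) = 37715 + (-3 + (½)*1764) = 37715 + (-3 + 882) = 37715 + 879 = 38594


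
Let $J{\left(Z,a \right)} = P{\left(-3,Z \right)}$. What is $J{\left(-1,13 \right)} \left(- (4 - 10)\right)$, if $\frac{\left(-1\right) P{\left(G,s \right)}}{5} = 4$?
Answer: $-120$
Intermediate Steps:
$P{\left(G,s \right)} = -20$ ($P{\left(G,s \right)} = \left(-5\right) 4 = -20$)
$J{\left(Z,a \right)} = -20$
$J{\left(-1,13 \right)} \left(- (4 - 10)\right) = - 20 \left(- (4 - 10)\right) = - 20 \left(\left(-1\right) \left(-6\right)\right) = \left(-20\right) 6 = -120$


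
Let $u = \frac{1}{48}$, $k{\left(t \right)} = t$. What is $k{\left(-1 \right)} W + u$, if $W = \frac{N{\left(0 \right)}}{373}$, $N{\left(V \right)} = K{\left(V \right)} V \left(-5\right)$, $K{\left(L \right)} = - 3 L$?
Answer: $\frac{1}{48} \approx 0.020833$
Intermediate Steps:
$u = \frac{1}{48} \approx 0.020833$
$N{\left(V \right)} = 15 V^{2}$ ($N{\left(V \right)} = - 3 V V \left(-5\right) = - 3 V^{2} \left(-5\right) = 15 V^{2}$)
$W = 0$ ($W = \frac{15 \cdot 0^{2}}{373} = 15 \cdot 0 \cdot \frac{1}{373} = 0 \cdot \frac{1}{373} = 0$)
$k{\left(-1 \right)} W + u = \left(-1\right) 0 + \frac{1}{48} = 0 + \frac{1}{48} = \frac{1}{48}$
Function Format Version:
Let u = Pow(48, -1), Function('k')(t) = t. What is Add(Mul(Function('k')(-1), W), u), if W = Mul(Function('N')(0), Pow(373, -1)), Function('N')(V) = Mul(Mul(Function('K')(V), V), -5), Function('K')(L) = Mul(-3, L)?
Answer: Rational(1, 48) ≈ 0.020833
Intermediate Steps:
u = Rational(1, 48) ≈ 0.020833
Function('N')(V) = Mul(15, Pow(V, 2)) (Function('N')(V) = Mul(Mul(Mul(-3, V), V), -5) = Mul(Mul(-3, Pow(V, 2)), -5) = Mul(15, Pow(V, 2)))
W = 0 (W = Mul(Mul(15, Pow(0, 2)), Pow(373, -1)) = Mul(Mul(15, 0), Rational(1, 373)) = Mul(0, Rational(1, 373)) = 0)
Add(Mul(Function('k')(-1), W), u) = Add(Mul(-1, 0), Rational(1, 48)) = Add(0, Rational(1, 48)) = Rational(1, 48)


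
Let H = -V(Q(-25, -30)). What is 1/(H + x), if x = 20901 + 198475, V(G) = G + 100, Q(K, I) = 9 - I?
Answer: 1/219237 ≈ 4.5613e-6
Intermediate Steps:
V(G) = 100 + G
x = 219376
H = -139 (H = -(100 + (9 - 1*(-30))) = -(100 + (9 + 30)) = -(100 + 39) = -1*139 = -139)
1/(H + x) = 1/(-139 + 219376) = 1/219237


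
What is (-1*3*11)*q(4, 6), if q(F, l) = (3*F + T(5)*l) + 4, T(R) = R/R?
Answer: -726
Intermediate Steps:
T(R) = 1
q(F, l) = 4 + l + 3*F (q(F, l) = (3*F + 1*l) + 4 = (3*F + l) + 4 = (l + 3*F) + 4 = 4 + l + 3*F)
(-1*3*11)*q(4, 6) = (-1*3*11)*(4 + 6 + 3*4) = (-3*11)*(4 + 6 + 12) = -33*22 = -726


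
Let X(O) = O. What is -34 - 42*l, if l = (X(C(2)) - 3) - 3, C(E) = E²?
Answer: 50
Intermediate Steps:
l = -2 (l = (2² - 3) - 3 = (4 - 3) - 3 = 1 - 3 = -2)
-34 - 42*l = -34 - 42*(-2) = -34 + 84 = 50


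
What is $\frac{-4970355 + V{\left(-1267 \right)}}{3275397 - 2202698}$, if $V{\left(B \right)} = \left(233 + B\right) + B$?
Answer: $- \frac{4972656}{1072699} \approx -4.6357$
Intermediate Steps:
$V{\left(B \right)} = 233 + 2 B$
$\frac{-4970355 + V{\left(-1267 \right)}}{3275397 - 2202698} = \frac{-4970355 + \left(233 + 2 \left(-1267\right)\right)}{3275397 - 2202698} = \frac{-4970355 + \left(233 - 2534\right)}{1072699} = \left(-4970355 - 2301\right) \frac{1}{1072699} = \left(-4972656\right) \frac{1}{1072699} = - \frac{4972656}{1072699}$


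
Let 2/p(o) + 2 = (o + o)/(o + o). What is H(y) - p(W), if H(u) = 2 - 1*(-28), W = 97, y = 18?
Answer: 32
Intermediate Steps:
H(u) = 30 (H(u) = 2 + 28 = 30)
p(o) = -2 (p(o) = 2/(-2 + (o + o)/(o + o)) = 2/(-2 + (2*o)/((2*o))) = 2/(-2 + (2*o)*(1/(2*o))) = 2/(-2 + 1) = 2/(-1) = 2*(-1) = -2)
H(y) - p(W) = 30 - 1*(-2) = 30 + 2 = 32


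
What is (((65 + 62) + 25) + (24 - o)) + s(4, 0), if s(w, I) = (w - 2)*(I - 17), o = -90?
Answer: 232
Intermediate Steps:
s(w, I) = (-17 + I)*(-2 + w) (s(w, I) = (-2 + w)*(-17 + I) = (-17 + I)*(-2 + w))
(((65 + 62) + 25) + (24 - o)) + s(4, 0) = (((65 + 62) + 25) + (24 - 1*(-90))) + (34 - 17*4 - 2*0 + 0*4) = ((127 + 25) + (24 + 90)) + (34 - 68 + 0 + 0) = (152 + 114) - 34 = 266 - 34 = 232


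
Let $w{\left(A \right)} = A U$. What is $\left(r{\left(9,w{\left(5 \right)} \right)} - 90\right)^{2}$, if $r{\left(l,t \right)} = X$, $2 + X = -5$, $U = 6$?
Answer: $9409$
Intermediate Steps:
$w{\left(A \right)} = 6 A$ ($w{\left(A \right)} = A 6 = 6 A$)
$X = -7$ ($X = -2 - 5 = -7$)
$r{\left(l,t \right)} = -7$
$\left(r{\left(9,w{\left(5 \right)} \right)} - 90\right)^{2} = \left(-7 - 90\right)^{2} = \left(-97\right)^{2} = 9409$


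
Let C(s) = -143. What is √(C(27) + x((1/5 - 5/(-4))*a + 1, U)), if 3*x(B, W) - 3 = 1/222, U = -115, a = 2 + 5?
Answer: I*√6998254/222 ≈ 11.916*I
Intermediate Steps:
a = 7
x(B, W) = 667/666 (x(B, W) = 1 + (⅓)/222 = 1 + (⅓)*(1/222) = 1 + 1/666 = 667/666)
√(C(27) + x((1/5 - 5/(-4))*a + 1, U)) = √(-143 + 667/666) = √(-94571/666) = I*√6998254/222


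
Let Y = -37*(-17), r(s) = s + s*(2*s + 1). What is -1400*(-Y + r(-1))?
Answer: 880600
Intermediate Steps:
r(s) = s + s*(1 + 2*s)
Y = 629
-1400*(-Y + r(-1)) = -1400*(-1*629 + 2*(-1)*(1 - 1)) = -1400*(-629 + 2*(-1)*0) = -1400*(-629 + 0) = -1400*(-629) = 880600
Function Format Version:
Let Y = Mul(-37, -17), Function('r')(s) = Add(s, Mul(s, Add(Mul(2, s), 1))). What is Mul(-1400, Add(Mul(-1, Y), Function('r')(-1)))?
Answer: 880600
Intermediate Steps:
Function('r')(s) = Add(s, Mul(s, Add(1, Mul(2, s))))
Y = 629
Mul(-1400, Add(Mul(-1, Y), Function('r')(-1))) = Mul(-1400, Add(Mul(-1, 629), Mul(2, -1, Add(1, -1)))) = Mul(-1400, Add(-629, Mul(2, -1, 0))) = Mul(-1400, Add(-629, 0)) = Mul(-1400, -629) = 880600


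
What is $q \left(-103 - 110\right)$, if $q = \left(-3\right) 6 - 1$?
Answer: $4047$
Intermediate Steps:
$q = -19$ ($q = -18 - 1 = -19$)
$q \left(-103 - 110\right) = - 19 \left(-103 - 110\right) = \left(-19\right) \left(-213\right) = 4047$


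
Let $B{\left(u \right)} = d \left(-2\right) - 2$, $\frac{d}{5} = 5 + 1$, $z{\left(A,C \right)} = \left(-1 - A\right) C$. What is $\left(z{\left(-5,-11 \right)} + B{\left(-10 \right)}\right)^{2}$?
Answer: $11236$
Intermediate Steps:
$z{\left(A,C \right)} = C \left(-1 - A\right)$
$d = 30$ ($d = 5 \left(5 + 1\right) = 5 \cdot 6 = 30$)
$B{\left(u \right)} = -62$ ($B{\left(u \right)} = 30 \left(-2\right) - 2 = -60 - 2 = -62$)
$\left(z{\left(-5,-11 \right)} + B{\left(-10 \right)}\right)^{2} = \left(\left(-1\right) \left(-11\right) \left(1 - 5\right) - 62\right)^{2} = \left(\left(-1\right) \left(-11\right) \left(-4\right) - 62\right)^{2} = \left(-44 - 62\right)^{2} = \left(-106\right)^{2} = 11236$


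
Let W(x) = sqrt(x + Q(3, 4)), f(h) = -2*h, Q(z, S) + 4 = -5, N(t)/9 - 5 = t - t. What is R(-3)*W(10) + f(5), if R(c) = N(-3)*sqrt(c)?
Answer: -10 + 45*I*sqrt(3) ≈ -10.0 + 77.942*I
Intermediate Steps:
N(t) = 45 (N(t) = 45 + 9*(t - t) = 45 + 9*0 = 45 + 0 = 45)
Q(z, S) = -9 (Q(z, S) = -4 - 5 = -9)
W(x) = sqrt(-9 + x) (W(x) = sqrt(x - 9) = sqrt(-9 + x))
R(c) = 45*sqrt(c)
R(-3)*W(10) + f(5) = (45*sqrt(-3))*sqrt(-9 + 10) - 2*5 = (45*(I*sqrt(3)))*sqrt(1) - 10 = (45*I*sqrt(3))*1 - 10 = 45*I*sqrt(3) - 10 = -10 + 45*I*sqrt(3)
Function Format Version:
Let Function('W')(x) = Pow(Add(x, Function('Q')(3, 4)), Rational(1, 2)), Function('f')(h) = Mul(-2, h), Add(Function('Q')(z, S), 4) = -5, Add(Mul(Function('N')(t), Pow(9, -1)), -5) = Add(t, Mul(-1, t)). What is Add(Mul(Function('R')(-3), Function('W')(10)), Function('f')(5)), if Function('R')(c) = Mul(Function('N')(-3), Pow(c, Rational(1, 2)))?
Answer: Add(-10, Mul(45, I, Pow(3, Rational(1, 2)))) ≈ Add(-10.000, Mul(77.942, I))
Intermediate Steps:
Function('N')(t) = 45 (Function('N')(t) = Add(45, Mul(9, Add(t, Mul(-1, t)))) = Add(45, Mul(9, 0)) = Add(45, 0) = 45)
Function('Q')(z, S) = -9 (Function('Q')(z, S) = Add(-4, -5) = -9)
Function('W')(x) = Pow(Add(-9, x), Rational(1, 2)) (Function('W')(x) = Pow(Add(x, -9), Rational(1, 2)) = Pow(Add(-9, x), Rational(1, 2)))
Function('R')(c) = Mul(45, Pow(c, Rational(1, 2)))
Add(Mul(Function('R')(-3), Function('W')(10)), Function('f')(5)) = Add(Mul(Mul(45, Pow(-3, Rational(1, 2))), Pow(Add(-9, 10), Rational(1, 2))), Mul(-2, 5)) = Add(Mul(Mul(45, Mul(I, Pow(3, Rational(1, 2)))), Pow(1, Rational(1, 2))), -10) = Add(Mul(Mul(45, I, Pow(3, Rational(1, 2))), 1), -10) = Add(Mul(45, I, Pow(3, Rational(1, 2))), -10) = Add(-10, Mul(45, I, Pow(3, Rational(1, 2))))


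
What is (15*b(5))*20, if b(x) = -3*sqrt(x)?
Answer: -900*sqrt(5) ≈ -2012.5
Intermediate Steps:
(15*b(5))*20 = (15*(-3*sqrt(5)))*20 = -45*sqrt(5)*20 = -900*sqrt(5)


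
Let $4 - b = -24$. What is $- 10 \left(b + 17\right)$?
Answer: $-450$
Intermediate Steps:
$b = 28$ ($b = 4 - -24 = 4 + 24 = 28$)
$- 10 \left(b + 17\right) = - 10 \left(28 + 17\right) = \left(-10\right) 45 = -450$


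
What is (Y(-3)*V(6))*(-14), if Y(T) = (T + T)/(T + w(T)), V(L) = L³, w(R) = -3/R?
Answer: -9072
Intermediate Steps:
Y(T) = 2*T/(T - 3/T) (Y(T) = (T + T)/(T - 3/T) = (2*T)/(T - 3/T) = 2*T/(T - 3/T))
(Y(-3)*V(6))*(-14) = ((2*(-3)²/(-3 + (-3)²))*6³)*(-14) = ((2*9/(-3 + 9))*216)*(-14) = ((2*9/6)*216)*(-14) = ((2*9*(⅙))*216)*(-14) = (3*216)*(-14) = 648*(-14) = -9072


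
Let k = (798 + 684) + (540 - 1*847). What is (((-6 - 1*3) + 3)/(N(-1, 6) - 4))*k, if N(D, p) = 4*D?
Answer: 3525/4 ≈ 881.25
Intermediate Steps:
k = 1175 (k = 1482 + (540 - 847) = 1482 - 307 = 1175)
(((-6 - 1*3) + 3)/(N(-1, 6) - 4))*k = (((-6 - 1*3) + 3)/(4*(-1) - 4))*1175 = (((-6 - 3) + 3)/(-4 - 4))*1175 = ((-9 + 3)/(-8))*1175 = -6*(-1/8)*1175 = (3/4)*1175 = 3525/4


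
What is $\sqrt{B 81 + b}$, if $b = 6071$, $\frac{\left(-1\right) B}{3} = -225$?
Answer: $\sqrt{60746} \approx 246.47$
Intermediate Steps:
$B = 675$ ($B = \left(-3\right) \left(-225\right) = 675$)
$\sqrt{B 81 + b} = \sqrt{675 \cdot 81 + 6071} = \sqrt{54675 + 6071} = \sqrt{60746}$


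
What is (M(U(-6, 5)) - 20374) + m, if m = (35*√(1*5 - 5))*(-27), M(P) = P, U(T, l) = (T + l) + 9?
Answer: -20366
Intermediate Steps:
U(T, l) = 9 + T + l
m = 0 (m = (35*√(5 - 5))*(-27) = (35*√0)*(-27) = (35*0)*(-27) = 0*(-27) = 0)
(M(U(-6, 5)) - 20374) + m = ((9 - 6 + 5) - 20374) + 0 = (8 - 20374) + 0 = -20366 + 0 = -20366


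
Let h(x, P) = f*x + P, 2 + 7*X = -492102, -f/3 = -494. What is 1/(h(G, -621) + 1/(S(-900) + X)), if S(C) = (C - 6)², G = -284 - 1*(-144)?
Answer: -5253748/1093310212541 ≈ -4.8054e-6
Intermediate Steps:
f = 1482 (f = -3*(-494) = 1482)
G = -140 (G = -284 + 144 = -140)
S(C) = (-6 + C)²
X = -492104/7 (X = -2/7 + (⅐)*(-492102) = -2/7 - 492102/7 = -492104/7 ≈ -70301.)
h(x, P) = P + 1482*x (h(x, P) = 1482*x + P = P + 1482*x)
1/(h(G, -621) + 1/(S(-900) + X)) = 1/((-621 + 1482*(-140)) + 1/((-6 - 900)² - 492104/7)) = 1/((-621 - 207480) + 1/((-906)² - 492104/7)) = 1/(-208101 + 1/(820836 - 492104/7)) = 1/(-208101 + 1/(5253748/7)) = 1/(-208101 + 7/5253748) = 1/(-1093310212541/5253748) = -5253748/1093310212541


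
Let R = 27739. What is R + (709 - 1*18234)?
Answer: 10214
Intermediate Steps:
R + (709 - 1*18234) = 27739 + (709 - 1*18234) = 27739 + (709 - 18234) = 27739 - 17525 = 10214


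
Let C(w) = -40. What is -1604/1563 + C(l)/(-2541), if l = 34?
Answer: -445916/441287 ≈ -1.0105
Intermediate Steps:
-1604/1563 + C(l)/(-2541) = -1604/1563 - 40/(-2541) = -1604*1/1563 - 40*(-1/2541) = -1604/1563 + 40/2541 = -445916/441287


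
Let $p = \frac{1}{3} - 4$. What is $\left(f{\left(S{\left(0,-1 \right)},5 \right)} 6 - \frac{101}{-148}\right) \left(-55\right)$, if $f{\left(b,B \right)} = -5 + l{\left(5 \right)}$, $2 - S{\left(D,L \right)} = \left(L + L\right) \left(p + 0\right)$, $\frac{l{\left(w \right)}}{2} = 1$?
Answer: $\frac{140965}{148} \approx 952.47$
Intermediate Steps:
$l{\left(w \right)} = 2$ ($l{\left(w \right)} = 2 \cdot 1 = 2$)
$p = - \frac{11}{3}$ ($p = \frac{1}{3} - 4 = - \frac{11}{3} \approx -3.6667$)
$S{\left(D,L \right)} = 2 + \frac{22 L}{3}$ ($S{\left(D,L \right)} = 2 - \left(L + L\right) \left(- \frac{11}{3} + 0\right) = 2 - 2 L \left(- \frac{11}{3}\right) = 2 - - \frac{22 L}{3} = 2 + \frac{22 L}{3}$)
$f{\left(b,B \right)} = -3$ ($f{\left(b,B \right)} = -5 + 2 = -3$)
$\left(f{\left(S{\left(0,-1 \right)},5 \right)} 6 - \frac{101}{-148}\right) \left(-55\right) = \left(\left(-3\right) 6 - \frac{101}{-148}\right) \left(-55\right) = \left(-18 - - \frac{101}{148}\right) \left(-55\right) = \left(-18 + \frac{101}{148}\right) \left(-55\right) = \left(- \frac{2563}{148}\right) \left(-55\right) = \frac{140965}{148}$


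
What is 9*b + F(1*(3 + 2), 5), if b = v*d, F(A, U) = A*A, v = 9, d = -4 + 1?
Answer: -218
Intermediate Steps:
d = -3
F(A, U) = A²
b = -27 (b = 9*(-3) = -27)
9*b + F(1*(3 + 2), 5) = 9*(-27) + (1*(3 + 2))² = -243 + (1*5)² = -243 + 5² = -243 + 25 = -218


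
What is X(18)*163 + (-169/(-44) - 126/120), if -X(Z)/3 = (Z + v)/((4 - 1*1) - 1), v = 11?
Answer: -389824/55 ≈ -7087.7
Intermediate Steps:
X(Z) = -33/2 - 3*Z/2 (X(Z) = -3*(Z + 11)/((4 - 1*1) - 1) = -3*(11 + Z)/((4 - 1) - 1) = -3*(11 + Z)/(3 - 1) = -3*(11 + Z)/2 = -3*(11/2 + Z/2) = -33/2 - 3*Z/2)
X(18)*163 + (-169/(-44) - 126/120) = (-33/2 - 3/2*18)*163 + (-169/(-44) - 126/120) = (-33/2 - 27)*163 + (-169*(-1/44) - 126*1/120) = -87/2*163 + (169/44 - 21/20) = -14181/2 + 307/110 = -389824/55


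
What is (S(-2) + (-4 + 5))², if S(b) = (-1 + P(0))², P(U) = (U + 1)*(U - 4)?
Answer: 676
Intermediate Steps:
P(U) = (1 + U)*(-4 + U)
S(b) = 25 (S(b) = (-1 + (-4 + 0² - 3*0))² = (-1 + (-4 + 0 + 0))² = (-1 - 4)² = (-5)² = 25)
(S(-2) + (-4 + 5))² = (25 + (-4 + 5))² = (25 + 1)² = 26² = 676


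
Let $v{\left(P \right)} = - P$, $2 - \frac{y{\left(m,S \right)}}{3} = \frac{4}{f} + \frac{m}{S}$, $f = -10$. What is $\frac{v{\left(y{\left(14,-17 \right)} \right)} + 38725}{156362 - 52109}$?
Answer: $\frac{3290803}{8861505} \approx 0.37136$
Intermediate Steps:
$y{\left(m,S \right)} = \frac{36}{5} - \frac{3 m}{S}$ ($y{\left(m,S \right)} = 6 - 3 \left(\frac{4}{-10} + \frac{m}{S}\right) = 6 - 3 \left(4 \left(- \frac{1}{10}\right) + \frac{m}{S}\right) = 6 - 3 \left(- \frac{2}{5} + \frac{m}{S}\right) = 6 + \left(\frac{6}{5} - \frac{3 m}{S}\right) = \frac{36}{5} - \frac{3 m}{S}$)
$\frac{v{\left(y{\left(14,-17 \right)} \right)} + 38725}{156362 - 52109} = \frac{- (\frac{36}{5} - \frac{42}{-17}) + 38725}{156362 - 52109} = \frac{- (\frac{36}{5} - 42 \left(- \frac{1}{17}\right)) + 38725}{104253} = \left(- (\frac{36}{5} + \frac{42}{17}) + 38725\right) \frac{1}{104253} = \left(\left(-1\right) \frac{822}{85} + 38725\right) \frac{1}{104253} = \left(- \frac{822}{85} + 38725\right) \frac{1}{104253} = \frac{3290803}{85} \cdot \frac{1}{104253} = \frac{3290803}{8861505}$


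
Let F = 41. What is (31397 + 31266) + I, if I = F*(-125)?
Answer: 57538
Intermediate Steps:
I = -5125 (I = 41*(-125) = -5125)
(31397 + 31266) + I = (31397 + 31266) - 5125 = 62663 - 5125 = 57538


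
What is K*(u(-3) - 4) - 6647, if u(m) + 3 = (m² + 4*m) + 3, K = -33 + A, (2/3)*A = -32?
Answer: -6080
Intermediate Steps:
A = -48 (A = (3/2)*(-32) = -48)
K = -81 (K = -33 - 48 = -81)
u(m) = m² + 4*m (u(m) = -3 + ((m² + 4*m) + 3) = -3 + (3 + m² + 4*m) = m² + 4*m)
K*(u(-3) - 4) - 6647 = -81*(-3*(4 - 3) - 4) - 6647 = -81*(-3*1 - 4) - 6647 = -81*(-3 - 4) - 6647 = -81*(-7) - 6647 = 567 - 6647 = -6080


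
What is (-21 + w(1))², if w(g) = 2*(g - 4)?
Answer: 729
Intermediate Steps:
w(g) = -8 + 2*g (w(g) = 2*(-4 + g) = -8 + 2*g)
(-21 + w(1))² = (-21 + (-8 + 2*1))² = (-21 + (-8 + 2))² = (-21 - 6)² = (-27)² = 729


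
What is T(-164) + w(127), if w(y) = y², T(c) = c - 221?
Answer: 15744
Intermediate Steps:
T(c) = -221 + c
T(-164) + w(127) = (-221 - 164) + 127² = -385 + 16129 = 15744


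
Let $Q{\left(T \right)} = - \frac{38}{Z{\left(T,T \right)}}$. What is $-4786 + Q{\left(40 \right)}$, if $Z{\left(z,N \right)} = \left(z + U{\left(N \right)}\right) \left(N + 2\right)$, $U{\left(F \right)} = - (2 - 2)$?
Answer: $- \frac{4020259}{840} \approx -4786.0$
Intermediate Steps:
$U{\left(F \right)} = 0$ ($U{\left(F \right)} = \left(-1\right) 0 = 0$)
$Z{\left(z,N \right)} = z \left(2 + N\right)$ ($Z{\left(z,N \right)} = \left(z + 0\right) \left(N + 2\right) = z \left(2 + N\right)$)
$Q{\left(T \right)} = - \frac{38}{T \left(2 + T\right)}$
$-4786 + Q{\left(40 \right)} = -4786 - \frac{38}{40 \left(2 + 40\right)} = -4786 - \frac{19}{20 \cdot 42} = -4786 - \frac{19}{20} \cdot \frac{1}{42} = -4786 - \frac{19}{840} = - \frac{4020259}{840}$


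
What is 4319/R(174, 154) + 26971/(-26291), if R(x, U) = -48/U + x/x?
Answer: 8741984370/1393423 ≈ 6273.8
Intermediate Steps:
R(x, U) = 1 - 48/U (R(x, U) = -48/U + 1 = 1 - 48/U)
4319/R(174, 154) + 26971/(-26291) = 4319/(((-48 + 154)/154)) + 26971/(-26291) = 4319/(((1/154)*106)) + 26971*(-1/26291) = 4319/(53/77) - 26971/26291 = 4319*(77/53) - 26971/26291 = 332563/53 - 26971/26291 = 8741984370/1393423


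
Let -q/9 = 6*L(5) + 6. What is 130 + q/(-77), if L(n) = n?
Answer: 10334/77 ≈ 134.21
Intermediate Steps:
q = -324 (q = -9*(6*5 + 6) = -9*(30 + 6) = -9*36 = -324)
130 + q/(-77) = 130 - 324/(-77) = 130 - 324*(-1/77) = 130 + 324/77 = 10334/77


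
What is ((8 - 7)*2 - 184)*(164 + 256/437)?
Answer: -13090168/437 ≈ -29955.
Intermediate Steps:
((8 - 7)*2 - 184)*(164 + 256/437) = (1*2 - 184)*(164 + 256*(1/437)) = (2 - 184)*(164 + 256/437) = -182*71924/437 = -13090168/437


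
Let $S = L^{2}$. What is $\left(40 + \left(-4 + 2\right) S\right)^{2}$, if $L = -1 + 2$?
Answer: $1444$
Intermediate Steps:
$L = 1$
$S = 1$ ($S = 1^{2} = 1$)
$\left(40 + \left(-4 + 2\right) S\right)^{2} = \left(40 + \left(-4 + 2\right) 1\right)^{2} = \left(40 - 2\right)^{2} = 38^{2} = 1444$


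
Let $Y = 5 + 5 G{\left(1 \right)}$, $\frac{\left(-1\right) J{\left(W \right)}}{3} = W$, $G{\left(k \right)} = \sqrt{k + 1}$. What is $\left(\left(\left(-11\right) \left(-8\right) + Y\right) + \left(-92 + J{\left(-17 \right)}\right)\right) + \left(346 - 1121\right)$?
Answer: $-723 + 5 \sqrt{2} \approx -715.93$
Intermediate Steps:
$G{\left(k \right)} = \sqrt{1 + k}$
$J{\left(W \right)} = - 3 W$
$Y = 5 + 5 \sqrt{2}$ ($Y = 5 + 5 \sqrt{1 + 1} = 5 + 5 \sqrt{2} \approx 12.071$)
$\left(\left(\left(-11\right) \left(-8\right) + Y\right) + \left(-92 + J{\left(-17 \right)}\right)\right) + \left(346 - 1121\right) = \left(\left(\left(-11\right) \left(-8\right) + \left(5 + 5 \sqrt{2}\right)\right) - 41\right) + \left(346 - 1121\right) = \left(\left(88 + \left(5 + 5 \sqrt{2}\right)\right) + \left(-92 + 51\right)\right) - 775 = \left(\left(93 + 5 \sqrt{2}\right) - 41\right) - 775 = \left(52 + 5 \sqrt{2}\right) - 775 = -723 + 5 \sqrt{2}$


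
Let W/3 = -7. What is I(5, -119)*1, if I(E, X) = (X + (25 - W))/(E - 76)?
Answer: 73/71 ≈ 1.0282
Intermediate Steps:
W = -21 (W = 3*(-7) = -21)
I(E, X) = (46 + X)/(-76 + E) (I(E, X) = (X + (25 - 1*(-21)))/(E - 76) = (X + (25 + 21))/(-76 + E) = (X + 46)/(-76 + E) = (46 + X)/(-76 + E))
I(5, -119)*1 = ((46 - 119)/(-76 + 5))*1 = (-73/(-71))*1 = -1/71*(-73)*1 = (73/71)*1 = 73/71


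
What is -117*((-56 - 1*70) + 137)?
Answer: -1287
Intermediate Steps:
-117*((-56 - 1*70) + 137) = -117*((-56 - 70) + 137) = -117*(-126 + 137) = -117*11 = -1287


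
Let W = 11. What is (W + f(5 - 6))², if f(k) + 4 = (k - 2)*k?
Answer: 100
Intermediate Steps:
f(k) = -4 + k*(-2 + k) (f(k) = -4 + (k - 2)*k = -4 + (-2 + k)*k = -4 + k*(-2 + k))
(W + f(5 - 6))² = (11 + (-4 + (5 - 6)² - 2*(5 - 6)))² = (11 + (-4 + (-1)² - 2*(-1)))² = (11 + (-4 + 1 + 2))² = (11 - 1)² = 10² = 100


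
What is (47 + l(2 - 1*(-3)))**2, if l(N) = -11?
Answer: 1296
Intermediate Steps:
(47 + l(2 - 1*(-3)))**2 = (47 - 11)**2 = 36**2 = 1296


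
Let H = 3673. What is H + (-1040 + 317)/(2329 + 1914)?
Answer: 15583816/4243 ≈ 3672.8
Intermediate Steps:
H + (-1040 + 317)/(2329 + 1914) = 3673 + (-1040 + 317)/(2329 + 1914) = 3673 - 723/4243 = 15583816/4243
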